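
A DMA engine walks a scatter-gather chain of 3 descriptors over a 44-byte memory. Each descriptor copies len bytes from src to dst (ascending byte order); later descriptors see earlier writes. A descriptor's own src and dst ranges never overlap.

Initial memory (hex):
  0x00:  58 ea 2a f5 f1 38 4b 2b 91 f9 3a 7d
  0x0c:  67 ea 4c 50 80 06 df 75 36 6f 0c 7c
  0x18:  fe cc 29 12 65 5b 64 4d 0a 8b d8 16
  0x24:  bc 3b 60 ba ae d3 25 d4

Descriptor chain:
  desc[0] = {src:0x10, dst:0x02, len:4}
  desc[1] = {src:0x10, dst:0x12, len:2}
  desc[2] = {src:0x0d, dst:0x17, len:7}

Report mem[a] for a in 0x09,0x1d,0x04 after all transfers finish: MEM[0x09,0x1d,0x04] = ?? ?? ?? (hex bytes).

D0: mem[0x02..0x05] <- [80 06 df 75]
D1: mem[0x12..0x13] <- [80 06]
D2: mem[0x17..0x1d] <- [ea 4c 50 80 06 80 06]
query mem[0x09]=0xf9, mem[0x1d]=0x06, mem[0x04]=0xdf

MEM[0x09,0x1d,0x04] = f9 06 df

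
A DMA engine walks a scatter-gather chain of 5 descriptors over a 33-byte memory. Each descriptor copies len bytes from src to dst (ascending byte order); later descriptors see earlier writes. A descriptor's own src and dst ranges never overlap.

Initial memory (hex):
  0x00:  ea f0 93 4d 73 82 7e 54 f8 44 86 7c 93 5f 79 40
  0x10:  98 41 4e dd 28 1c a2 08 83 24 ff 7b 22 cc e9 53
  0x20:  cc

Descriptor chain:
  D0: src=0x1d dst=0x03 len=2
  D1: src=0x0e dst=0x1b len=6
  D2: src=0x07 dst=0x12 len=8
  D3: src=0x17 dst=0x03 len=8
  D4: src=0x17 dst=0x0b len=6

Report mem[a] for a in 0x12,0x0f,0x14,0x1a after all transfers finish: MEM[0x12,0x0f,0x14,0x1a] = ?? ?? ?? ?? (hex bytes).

MEM[0x12,0x0f,0x14,0x1a] = 54 79 44 ff

#0 dst[0x03+2] := {0xcc,0xe9}
#1 dst[0x1b+6] := {0x79,0x40,0x98,0x41,0x4e,0xdd}
#2 dst[0x12+8] := {0x54,0xf8,0x44,0x86,0x7c,0x93,0x5f,0x79}
#3 dst[0x03+8] := {0x93,0x5f,0x79,0xff,0x79,0x40,0x98,0x41}
#4 dst[0x0b+6] := {0x93,0x5f,0x79,0xff,0x79,0x40}
query mem[0x12]=0x54, mem[0x0f]=0x79, mem[0x14]=0x44, mem[0x1a]=0xff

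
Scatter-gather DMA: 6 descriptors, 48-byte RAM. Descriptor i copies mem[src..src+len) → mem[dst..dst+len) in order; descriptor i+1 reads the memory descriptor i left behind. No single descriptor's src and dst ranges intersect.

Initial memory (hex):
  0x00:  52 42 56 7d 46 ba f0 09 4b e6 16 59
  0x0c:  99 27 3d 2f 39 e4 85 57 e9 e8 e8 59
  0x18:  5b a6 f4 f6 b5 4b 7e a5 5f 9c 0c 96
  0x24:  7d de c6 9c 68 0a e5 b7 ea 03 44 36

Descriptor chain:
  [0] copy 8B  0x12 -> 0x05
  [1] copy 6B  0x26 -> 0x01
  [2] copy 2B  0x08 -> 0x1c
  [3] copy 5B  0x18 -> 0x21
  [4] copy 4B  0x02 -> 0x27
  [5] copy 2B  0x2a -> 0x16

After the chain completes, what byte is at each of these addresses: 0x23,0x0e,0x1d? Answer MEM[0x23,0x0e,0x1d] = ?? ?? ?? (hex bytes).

MEM[0x23,0x0e,0x1d] = f4 3d e8

#0 dst[0x05+8] := {0x85,0x57,0xe9,0xe8,0xe8,0x59,0x5b,0xa6}
#1 dst[0x01+6] := {0xc6,0x9c,0x68,0x0a,0xe5,0xb7}
#2 dst[0x1c+2] := {0xe8,0xe8}
#3 dst[0x21+5] := {0x5b,0xa6,0xf4,0xf6,0xe8}
#4 dst[0x27+4] := {0x9c,0x68,0x0a,0xe5}
#5 dst[0x16+2] := {0xe5,0xb7}
query mem[0x23]=0xf4, mem[0x0e]=0x3d, mem[0x1d]=0xe8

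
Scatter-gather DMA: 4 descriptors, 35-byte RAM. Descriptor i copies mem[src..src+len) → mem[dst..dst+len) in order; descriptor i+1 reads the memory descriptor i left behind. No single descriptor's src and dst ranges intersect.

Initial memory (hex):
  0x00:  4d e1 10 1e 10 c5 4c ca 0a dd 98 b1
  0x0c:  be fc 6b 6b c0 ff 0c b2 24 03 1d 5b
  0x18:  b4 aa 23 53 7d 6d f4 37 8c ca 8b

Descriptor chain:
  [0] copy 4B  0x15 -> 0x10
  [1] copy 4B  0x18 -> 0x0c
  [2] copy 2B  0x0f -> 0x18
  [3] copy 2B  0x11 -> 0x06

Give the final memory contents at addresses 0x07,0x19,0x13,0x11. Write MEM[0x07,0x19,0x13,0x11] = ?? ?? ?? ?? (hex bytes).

MEM[0x07,0x19,0x13,0x11] = 5b 03 b4 1d

D0: mem[0x10..0x13] <- [03 1d 5b b4]
D1: mem[0x0c..0x0f] <- [b4 aa 23 53]
D2: mem[0x18..0x19] <- [53 03]
D3: mem[0x06..0x07] <- [1d 5b]
query mem[0x07]=0x5b, mem[0x19]=0x03, mem[0x13]=0xb4, mem[0x11]=0x1d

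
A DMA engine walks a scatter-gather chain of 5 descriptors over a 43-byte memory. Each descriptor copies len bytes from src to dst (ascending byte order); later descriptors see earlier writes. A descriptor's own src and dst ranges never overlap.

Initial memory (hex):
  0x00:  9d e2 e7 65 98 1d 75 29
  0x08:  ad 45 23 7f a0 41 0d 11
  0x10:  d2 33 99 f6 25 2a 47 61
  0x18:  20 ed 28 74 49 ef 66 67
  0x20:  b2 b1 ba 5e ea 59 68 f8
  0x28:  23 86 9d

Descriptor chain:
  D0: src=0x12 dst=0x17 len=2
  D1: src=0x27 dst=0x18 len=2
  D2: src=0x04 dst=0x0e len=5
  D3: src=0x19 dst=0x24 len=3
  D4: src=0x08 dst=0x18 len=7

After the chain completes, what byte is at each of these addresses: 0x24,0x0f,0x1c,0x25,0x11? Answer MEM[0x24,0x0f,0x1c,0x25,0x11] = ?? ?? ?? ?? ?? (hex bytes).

MEM[0x24,0x0f,0x1c,0x25,0x11] = 23 1d a0 28 29

[0] 0x12->0x17 len=2 : 99 f6
[1] 0x27->0x18 len=2 : f8 23
[2] 0x04->0x0e len=5 : 98 1d 75 29 ad
[3] 0x19->0x24 len=3 : 23 28 74
[4] 0x08->0x18 len=7 : ad 45 23 7f a0 41 98
query mem[0x24]=0x23, mem[0x0f]=0x1d, mem[0x1c]=0xa0, mem[0x25]=0x28, mem[0x11]=0x29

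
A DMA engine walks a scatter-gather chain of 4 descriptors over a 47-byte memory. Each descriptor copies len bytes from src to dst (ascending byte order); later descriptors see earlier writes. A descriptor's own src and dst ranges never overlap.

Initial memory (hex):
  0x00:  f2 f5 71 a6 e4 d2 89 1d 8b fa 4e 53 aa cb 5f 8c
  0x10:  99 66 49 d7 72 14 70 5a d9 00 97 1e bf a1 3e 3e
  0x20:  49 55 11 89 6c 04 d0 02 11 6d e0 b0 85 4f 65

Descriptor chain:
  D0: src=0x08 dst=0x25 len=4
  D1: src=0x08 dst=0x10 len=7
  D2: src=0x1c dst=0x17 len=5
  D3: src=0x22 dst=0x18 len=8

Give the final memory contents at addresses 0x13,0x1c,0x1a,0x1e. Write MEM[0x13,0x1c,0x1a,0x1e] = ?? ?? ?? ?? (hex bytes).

#0 dst[0x25+4] := {0x8b,0xfa,0x4e,0x53}
#1 dst[0x10+7] := {0x8b,0xfa,0x4e,0x53,0xaa,0xcb,0x5f}
#2 dst[0x17+5] := {0xbf,0xa1,0x3e,0x3e,0x49}
#3 dst[0x18+8] := {0x11,0x89,0x6c,0x8b,0xfa,0x4e,0x53,0x6d}
query mem[0x13]=0x53, mem[0x1c]=0xfa, mem[0x1a]=0x6c, mem[0x1e]=0x53

MEM[0x13,0x1c,0x1a,0x1e] = 53 fa 6c 53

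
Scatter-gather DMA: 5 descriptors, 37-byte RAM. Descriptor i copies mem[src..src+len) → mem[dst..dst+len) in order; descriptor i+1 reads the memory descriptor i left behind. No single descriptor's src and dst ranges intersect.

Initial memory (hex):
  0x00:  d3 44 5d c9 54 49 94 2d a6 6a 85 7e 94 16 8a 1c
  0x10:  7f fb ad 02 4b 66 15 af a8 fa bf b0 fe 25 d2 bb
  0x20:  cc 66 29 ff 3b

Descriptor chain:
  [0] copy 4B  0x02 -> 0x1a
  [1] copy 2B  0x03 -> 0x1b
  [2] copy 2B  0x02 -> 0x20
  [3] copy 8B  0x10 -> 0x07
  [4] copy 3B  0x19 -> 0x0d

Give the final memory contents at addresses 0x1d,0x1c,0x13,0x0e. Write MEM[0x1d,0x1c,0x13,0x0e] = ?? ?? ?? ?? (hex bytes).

MEM[0x1d,0x1c,0x13,0x0e] = 49 54 02 5d

[0] 0x02->0x1a len=4 : 5d c9 54 49
[1] 0x03->0x1b len=2 : c9 54
[2] 0x02->0x20 len=2 : 5d c9
[3] 0x10->0x07 len=8 : 7f fb ad 02 4b 66 15 af
[4] 0x19->0x0d len=3 : fa 5d c9
query mem[0x1d]=0x49, mem[0x1c]=0x54, mem[0x13]=0x02, mem[0x0e]=0x5d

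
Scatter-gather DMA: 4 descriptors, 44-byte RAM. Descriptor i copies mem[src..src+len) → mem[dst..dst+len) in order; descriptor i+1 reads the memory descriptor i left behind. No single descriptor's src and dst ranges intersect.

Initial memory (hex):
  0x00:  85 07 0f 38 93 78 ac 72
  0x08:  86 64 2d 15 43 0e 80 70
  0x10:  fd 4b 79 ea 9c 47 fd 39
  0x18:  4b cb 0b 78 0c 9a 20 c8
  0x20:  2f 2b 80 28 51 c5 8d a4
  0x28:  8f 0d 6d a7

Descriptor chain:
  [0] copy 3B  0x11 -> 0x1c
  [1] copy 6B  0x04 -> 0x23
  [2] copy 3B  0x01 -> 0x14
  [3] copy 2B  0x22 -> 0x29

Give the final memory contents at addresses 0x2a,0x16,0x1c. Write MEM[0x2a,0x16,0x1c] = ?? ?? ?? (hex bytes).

MEM[0x2a,0x16,0x1c] = 93 38 4b

  after D0: wrote 3B at 0x1c = 4b79ea
  after D1: wrote 6B at 0x23 = 9378ac728664
  after D2: wrote 3B at 0x14 = 070f38
  after D3: wrote 2B at 0x29 = 8093
query mem[0x2a]=0x93, mem[0x16]=0x38, mem[0x1c]=0x4b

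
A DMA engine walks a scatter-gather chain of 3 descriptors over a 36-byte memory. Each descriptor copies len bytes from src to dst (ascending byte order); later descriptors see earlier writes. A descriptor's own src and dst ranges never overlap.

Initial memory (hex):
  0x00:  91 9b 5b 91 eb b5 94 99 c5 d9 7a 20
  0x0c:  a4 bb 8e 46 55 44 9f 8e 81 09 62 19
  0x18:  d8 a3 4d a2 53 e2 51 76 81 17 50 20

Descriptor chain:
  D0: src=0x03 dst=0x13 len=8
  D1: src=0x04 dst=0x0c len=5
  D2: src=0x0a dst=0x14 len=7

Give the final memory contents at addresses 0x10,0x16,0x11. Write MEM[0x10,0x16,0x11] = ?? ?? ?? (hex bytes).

  after D0: wrote 8B at 0x13 = 91ebb59499c5d97a
  after D1: wrote 5B at 0x0c = ebb59499c5
  after D2: wrote 7B at 0x14 = 7a20ebb59499c5
query mem[0x10]=0xc5, mem[0x16]=0xeb, mem[0x11]=0x44

MEM[0x10,0x16,0x11] = c5 eb 44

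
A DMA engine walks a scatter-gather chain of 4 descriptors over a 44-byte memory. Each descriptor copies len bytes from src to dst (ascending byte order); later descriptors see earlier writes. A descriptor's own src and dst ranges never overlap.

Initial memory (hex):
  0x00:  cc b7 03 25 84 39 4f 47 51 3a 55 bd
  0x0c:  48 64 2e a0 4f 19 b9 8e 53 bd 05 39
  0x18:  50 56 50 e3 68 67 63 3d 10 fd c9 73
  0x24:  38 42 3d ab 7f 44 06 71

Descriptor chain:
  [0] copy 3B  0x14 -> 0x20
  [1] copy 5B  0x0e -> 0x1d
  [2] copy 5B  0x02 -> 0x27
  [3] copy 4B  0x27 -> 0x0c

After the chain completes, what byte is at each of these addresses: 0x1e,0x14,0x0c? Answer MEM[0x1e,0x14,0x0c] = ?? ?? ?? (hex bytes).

MEM[0x1e,0x14,0x0c] = a0 53 03

D0: mem[0x20..0x22] <- [53 bd 05]
D1: mem[0x1d..0x21] <- [2e a0 4f 19 b9]
D2: mem[0x27..0x2b] <- [03 25 84 39 4f]
D3: mem[0x0c..0x0f] <- [03 25 84 39]
query mem[0x1e]=0xa0, mem[0x14]=0x53, mem[0x0c]=0x03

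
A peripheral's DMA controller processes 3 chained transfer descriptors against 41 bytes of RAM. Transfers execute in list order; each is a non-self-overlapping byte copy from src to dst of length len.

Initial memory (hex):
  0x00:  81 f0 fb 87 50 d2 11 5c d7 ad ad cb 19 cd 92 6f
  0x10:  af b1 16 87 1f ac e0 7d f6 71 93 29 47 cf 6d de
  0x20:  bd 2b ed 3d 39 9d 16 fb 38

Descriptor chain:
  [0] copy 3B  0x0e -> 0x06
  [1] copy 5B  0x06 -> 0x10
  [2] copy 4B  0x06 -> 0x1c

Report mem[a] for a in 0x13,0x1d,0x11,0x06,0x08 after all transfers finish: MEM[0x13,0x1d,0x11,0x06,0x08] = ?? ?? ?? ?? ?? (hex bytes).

MEM[0x13,0x1d,0x11,0x06,0x08] = ad 6f 6f 92 af

  after D0: wrote 3B at 0x06 = 926faf
  after D1: wrote 5B at 0x10 = 926fafadad
  after D2: wrote 4B at 0x1c = 926fafad
query mem[0x13]=0xad, mem[0x1d]=0x6f, mem[0x11]=0x6f, mem[0x06]=0x92, mem[0x08]=0xaf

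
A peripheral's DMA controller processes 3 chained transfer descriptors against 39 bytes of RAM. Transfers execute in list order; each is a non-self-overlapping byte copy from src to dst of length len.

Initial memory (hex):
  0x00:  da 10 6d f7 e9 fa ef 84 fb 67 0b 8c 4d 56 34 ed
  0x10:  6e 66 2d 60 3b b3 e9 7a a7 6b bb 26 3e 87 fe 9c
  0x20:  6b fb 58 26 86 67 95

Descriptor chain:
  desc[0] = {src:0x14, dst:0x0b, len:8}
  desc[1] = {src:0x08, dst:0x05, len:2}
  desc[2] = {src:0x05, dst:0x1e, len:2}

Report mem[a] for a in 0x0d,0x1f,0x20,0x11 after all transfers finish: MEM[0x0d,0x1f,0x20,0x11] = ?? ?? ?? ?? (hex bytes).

D0: mem[0x0b..0x12] <- [3b b3 e9 7a a7 6b bb 26]
D1: mem[0x05..0x06] <- [fb 67]
D2: mem[0x1e..0x1f] <- [fb 67]
query mem[0x0d]=0xe9, mem[0x1f]=0x67, mem[0x20]=0x6b, mem[0x11]=0xbb

MEM[0x0d,0x1f,0x20,0x11] = e9 67 6b bb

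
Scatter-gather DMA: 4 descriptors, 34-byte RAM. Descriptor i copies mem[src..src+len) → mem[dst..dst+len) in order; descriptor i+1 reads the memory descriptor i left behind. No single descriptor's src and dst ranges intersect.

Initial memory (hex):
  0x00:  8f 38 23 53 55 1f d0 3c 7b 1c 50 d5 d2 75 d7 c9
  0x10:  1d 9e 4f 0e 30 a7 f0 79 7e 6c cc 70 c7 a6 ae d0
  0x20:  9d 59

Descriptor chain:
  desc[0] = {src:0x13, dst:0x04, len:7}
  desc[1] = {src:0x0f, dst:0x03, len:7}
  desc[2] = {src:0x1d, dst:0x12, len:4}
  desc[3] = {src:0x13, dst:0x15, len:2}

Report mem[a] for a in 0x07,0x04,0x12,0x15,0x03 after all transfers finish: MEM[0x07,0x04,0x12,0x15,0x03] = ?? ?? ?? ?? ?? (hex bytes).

MEM[0x07,0x04,0x12,0x15,0x03] = 0e 1d a6 ae c9

D0: mem[0x04..0x0a] <- [0e 30 a7 f0 79 7e 6c]
D1: mem[0x03..0x09] <- [c9 1d 9e 4f 0e 30 a7]
D2: mem[0x12..0x15] <- [a6 ae d0 9d]
D3: mem[0x15..0x16] <- [ae d0]
query mem[0x07]=0x0e, mem[0x04]=0x1d, mem[0x12]=0xa6, mem[0x15]=0xae, mem[0x03]=0xc9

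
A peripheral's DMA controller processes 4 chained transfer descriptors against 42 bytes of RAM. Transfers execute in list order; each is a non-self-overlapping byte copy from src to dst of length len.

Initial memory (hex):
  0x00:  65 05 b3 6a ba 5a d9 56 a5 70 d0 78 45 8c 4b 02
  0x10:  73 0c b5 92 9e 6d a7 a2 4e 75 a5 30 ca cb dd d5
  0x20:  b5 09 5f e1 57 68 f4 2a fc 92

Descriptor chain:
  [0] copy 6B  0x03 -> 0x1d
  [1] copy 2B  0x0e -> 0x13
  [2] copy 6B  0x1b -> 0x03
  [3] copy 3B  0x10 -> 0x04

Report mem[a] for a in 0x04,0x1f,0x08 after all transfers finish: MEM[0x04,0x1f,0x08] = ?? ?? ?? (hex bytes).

MEM[0x04,0x1f,0x08] = 73 5a d9

  after D0: wrote 6B at 0x1d = 6aba5ad956a5
  after D1: wrote 2B at 0x13 = 4b02
  after D2: wrote 6B at 0x03 = 30ca6aba5ad9
  after D3: wrote 3B at 0x04 = 730cb5
query mem[0x04]=0x73, mem[0x1f]=0x5a, mem[0x08]=0xd9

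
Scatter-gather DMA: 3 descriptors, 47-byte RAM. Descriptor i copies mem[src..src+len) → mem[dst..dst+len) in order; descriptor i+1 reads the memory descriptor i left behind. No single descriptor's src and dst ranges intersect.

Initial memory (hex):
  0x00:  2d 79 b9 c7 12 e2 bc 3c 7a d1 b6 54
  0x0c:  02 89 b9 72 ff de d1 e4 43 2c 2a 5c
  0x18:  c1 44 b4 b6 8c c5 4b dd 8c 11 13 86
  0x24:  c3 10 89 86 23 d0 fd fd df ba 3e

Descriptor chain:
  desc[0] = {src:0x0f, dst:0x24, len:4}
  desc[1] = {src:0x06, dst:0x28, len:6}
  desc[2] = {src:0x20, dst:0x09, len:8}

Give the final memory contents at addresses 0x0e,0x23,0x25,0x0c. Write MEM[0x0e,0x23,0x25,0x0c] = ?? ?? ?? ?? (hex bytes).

#0 dst[0x24+4] := {0x72,0xff,0xde,0xd1}
#1 dst[0x28+6] := {0xbc,0x3c,0x7a,0xd1,0xb6,0x54}
#2 dst[0x09+8] := {0x8c,0x11,0x13,0x86,0x72,0xff,0xde,0xd1}
query mem[0x0e]=0xff, mem[0x23]=0x86, mem[0x25]=0xff, mem[0x0c]=0x86

MEM[0x0e,0x23,0x25,0x0c] = ff 86 ff 86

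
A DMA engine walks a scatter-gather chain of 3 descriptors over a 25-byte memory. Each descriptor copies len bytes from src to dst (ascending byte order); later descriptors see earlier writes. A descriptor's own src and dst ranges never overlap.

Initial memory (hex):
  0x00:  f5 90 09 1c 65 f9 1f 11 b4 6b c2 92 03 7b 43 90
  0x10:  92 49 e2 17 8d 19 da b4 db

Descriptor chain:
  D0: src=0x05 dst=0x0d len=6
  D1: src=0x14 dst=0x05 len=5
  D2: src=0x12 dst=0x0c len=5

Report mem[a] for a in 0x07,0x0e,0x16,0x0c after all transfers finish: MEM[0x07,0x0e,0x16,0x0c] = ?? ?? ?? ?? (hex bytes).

MEM[0x07,0x0e,0x16,0x0c] = da 8d da c2

D0: mem[0x0d..0x12] <- [f9 1f 11 b4 6b c2]
D1: mem[0x05..0x09] <- [8d 19 da b4 db]
D2: mem[0x0c..0x10] <- [c2 17 8d 19 da]
query mem[0x07]=0xda, mem[0x0e]=0x8d, mem[0x16]=0xda, mem[0x0c]=0xc2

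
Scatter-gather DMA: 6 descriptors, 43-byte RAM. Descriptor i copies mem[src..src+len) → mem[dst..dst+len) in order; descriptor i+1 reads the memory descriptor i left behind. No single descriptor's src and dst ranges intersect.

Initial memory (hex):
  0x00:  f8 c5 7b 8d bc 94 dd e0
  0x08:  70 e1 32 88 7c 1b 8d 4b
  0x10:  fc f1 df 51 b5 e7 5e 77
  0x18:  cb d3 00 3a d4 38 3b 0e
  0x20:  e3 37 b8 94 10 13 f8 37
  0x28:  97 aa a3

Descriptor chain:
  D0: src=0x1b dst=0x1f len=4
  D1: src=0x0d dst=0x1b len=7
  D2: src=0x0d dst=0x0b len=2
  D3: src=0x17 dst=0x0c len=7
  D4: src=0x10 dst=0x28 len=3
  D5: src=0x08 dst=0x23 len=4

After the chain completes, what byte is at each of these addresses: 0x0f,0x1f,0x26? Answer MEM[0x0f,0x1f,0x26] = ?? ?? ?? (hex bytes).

MEM[0x0f,0x1f,0x26] = 00 f1 1b

  after D0: wrote 4B at 0x1f = 3ad4383b
  after D1: wrote 7B at 0x1b = 1b8d4bfcf1df51
  after D2: wrote 2B at 0x0b = 1b8d
  after D3: wrote 7B at 0x0c = 77cbd3001b8d4b
  after D4: wrote 3B at 0x28 = 1b8d4b
  after D5: wrote 4B at 0x23 = 70e1321b
query mem[0x0f]=0x00, mem[0x1f]=0xf1, mem[0x26]=0x1b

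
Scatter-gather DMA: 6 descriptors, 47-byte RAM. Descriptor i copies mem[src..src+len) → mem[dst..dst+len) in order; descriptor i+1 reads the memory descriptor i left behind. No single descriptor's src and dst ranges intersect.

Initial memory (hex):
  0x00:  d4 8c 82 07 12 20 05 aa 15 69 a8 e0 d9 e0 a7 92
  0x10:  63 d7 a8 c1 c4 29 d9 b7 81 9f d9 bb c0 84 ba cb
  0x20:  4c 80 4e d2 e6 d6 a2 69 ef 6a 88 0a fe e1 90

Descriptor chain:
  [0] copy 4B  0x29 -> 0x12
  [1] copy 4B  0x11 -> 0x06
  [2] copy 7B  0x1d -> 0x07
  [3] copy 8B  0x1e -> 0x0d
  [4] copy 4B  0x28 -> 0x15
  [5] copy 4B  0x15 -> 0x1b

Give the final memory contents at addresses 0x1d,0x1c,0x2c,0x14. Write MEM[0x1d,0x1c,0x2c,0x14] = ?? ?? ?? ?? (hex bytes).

D0: mem[0x12..0x15] <- [6a 88 0a fe]
D1: mem[0x06..0x09] <- [d7 6a 88 0a]
D2: mem[0x07..0x0d] <- [84 ba cb 4c 80 4e d2]
D3: mem[0x0d..0x14] <- [ba cb 4c 80 4e d2 e6 d6]
D4: mem[0x15..0x18] <- [ef 6a 88 0a]
D5: mem[0x1b..0x1e] <- [ef 6a 88 0a]
query mem[0x1d]=0x88, mem[0x1c]=0x6a, mem[0x2c]=0xfe, mem[0x14]=0xd6

MEM[0x1d,0x1c,0x2c,0x14] = 88 6a fe d6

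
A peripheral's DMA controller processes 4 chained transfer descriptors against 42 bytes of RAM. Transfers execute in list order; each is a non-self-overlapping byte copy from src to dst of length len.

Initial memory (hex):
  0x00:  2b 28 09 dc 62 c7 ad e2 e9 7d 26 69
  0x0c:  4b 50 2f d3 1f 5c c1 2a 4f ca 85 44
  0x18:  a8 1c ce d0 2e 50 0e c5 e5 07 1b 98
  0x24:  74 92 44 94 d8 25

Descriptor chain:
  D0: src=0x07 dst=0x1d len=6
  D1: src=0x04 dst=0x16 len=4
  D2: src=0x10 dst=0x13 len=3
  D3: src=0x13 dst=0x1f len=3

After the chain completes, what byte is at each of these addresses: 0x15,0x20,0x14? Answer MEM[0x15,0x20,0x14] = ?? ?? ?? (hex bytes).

MEM[0x15,0x20,0x14] = c1 5c 5c

#0 dst[0x1d+6] := {0xe2,0xe9,0x7d,0x26,0x69,0x4b}
#1 dst[0x16+4] := {0x62,0xc7,0xad,0xe2}
#2 dst[0x13+3] := {0x1f,0x5c,0xc1}
#3 dst[0x1f+3] := {0x1f,0x5c,0xc1}
query mem[0x15]=0xc1, mem[0x20]=0x5c, mem[0x14]=0x5c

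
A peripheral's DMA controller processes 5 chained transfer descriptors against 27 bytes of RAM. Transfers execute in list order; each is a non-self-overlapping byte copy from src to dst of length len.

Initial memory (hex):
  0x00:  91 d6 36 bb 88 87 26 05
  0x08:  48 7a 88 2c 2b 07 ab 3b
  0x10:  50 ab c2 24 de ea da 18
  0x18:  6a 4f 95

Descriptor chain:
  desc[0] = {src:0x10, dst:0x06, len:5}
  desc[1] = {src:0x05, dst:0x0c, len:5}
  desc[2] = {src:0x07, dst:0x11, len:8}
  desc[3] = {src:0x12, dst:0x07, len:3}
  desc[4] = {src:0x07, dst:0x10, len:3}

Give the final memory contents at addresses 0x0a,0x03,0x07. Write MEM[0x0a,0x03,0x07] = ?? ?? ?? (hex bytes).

#0 dst[0x06+5] := {0x50,0xab,0xc2,0x24,0xde}
#1 dst[0x0c+5] := {0x87,0x50,0xab,0xc2,0x24}
#2 dst[0x11+8] := {0xab,0xc2,0x24,0xde,0x2c,0x87,0x50,0xab}
#3 dst[0x07+3] := {0xc2,0x24,0xde}
#4 dst[0x10+3] := {0xc2,0x24,0xde}
query mem[0x0a]=0xde, mem[0x03]=0xbb, mem[0x07]=0xc2

MEM[0x0a,0x03,0x07] = de bb c2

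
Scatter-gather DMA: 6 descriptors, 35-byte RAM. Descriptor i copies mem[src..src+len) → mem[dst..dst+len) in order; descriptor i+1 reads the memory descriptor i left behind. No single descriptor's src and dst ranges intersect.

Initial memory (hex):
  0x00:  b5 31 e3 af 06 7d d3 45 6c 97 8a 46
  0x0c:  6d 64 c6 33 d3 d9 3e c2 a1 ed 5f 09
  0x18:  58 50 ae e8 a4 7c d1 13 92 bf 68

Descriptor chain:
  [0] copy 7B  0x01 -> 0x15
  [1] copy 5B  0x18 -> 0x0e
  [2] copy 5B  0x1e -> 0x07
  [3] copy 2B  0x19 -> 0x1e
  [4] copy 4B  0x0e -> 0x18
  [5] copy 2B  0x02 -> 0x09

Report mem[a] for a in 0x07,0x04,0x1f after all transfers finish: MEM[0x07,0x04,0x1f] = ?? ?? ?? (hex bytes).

  after D0: wrote 7B at 0x15 = 31e3af067dd345
  after D1: wrote 5B at 0x0e = 067dd345a4
  after D2: wrote 5B at 0x07 = d11392bf68
  after D3: wrote 2B at 0x1e = 7dd3
  after D4: wrote 4B at 0x18 = 067dd345
  after D5: wrote 2B at 0x09 = e3af
query mem[0x07]=0xd1, mem[0x04]=0x06, mem[0x1f]=0xd3

MEM[0x07,0x04,0x1f] = d1 06 d3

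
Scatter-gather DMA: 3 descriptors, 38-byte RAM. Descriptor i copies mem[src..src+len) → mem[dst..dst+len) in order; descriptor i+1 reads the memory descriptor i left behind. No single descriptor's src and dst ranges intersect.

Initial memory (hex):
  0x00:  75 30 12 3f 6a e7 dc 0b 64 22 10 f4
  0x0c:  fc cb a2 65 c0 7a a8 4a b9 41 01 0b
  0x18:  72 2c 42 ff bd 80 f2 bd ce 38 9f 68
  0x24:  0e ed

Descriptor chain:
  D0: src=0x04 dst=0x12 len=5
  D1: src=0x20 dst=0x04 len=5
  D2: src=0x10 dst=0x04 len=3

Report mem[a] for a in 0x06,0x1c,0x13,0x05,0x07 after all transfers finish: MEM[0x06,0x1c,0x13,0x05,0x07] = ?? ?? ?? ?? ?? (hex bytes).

#0 dst[0x12+5] := {0x6a,0xe7,0xdc,0x0b,0x64}
#1 dst[0x04+5] := {0xce,0x38,0x9f,0x68,0x0e}
#2 dst[0x04+3] := {0xc0,0x7a,0x6a}
query mem[0x06]=0x6a, mem[0x1c]=0xbd, mem[0x13]=0xe7, mem[0x05]=0x7a, mem[0x07]=0x68

MEM[0x06,0x1c,0x13,0x05,0x07] = 6a bd e7 7a 68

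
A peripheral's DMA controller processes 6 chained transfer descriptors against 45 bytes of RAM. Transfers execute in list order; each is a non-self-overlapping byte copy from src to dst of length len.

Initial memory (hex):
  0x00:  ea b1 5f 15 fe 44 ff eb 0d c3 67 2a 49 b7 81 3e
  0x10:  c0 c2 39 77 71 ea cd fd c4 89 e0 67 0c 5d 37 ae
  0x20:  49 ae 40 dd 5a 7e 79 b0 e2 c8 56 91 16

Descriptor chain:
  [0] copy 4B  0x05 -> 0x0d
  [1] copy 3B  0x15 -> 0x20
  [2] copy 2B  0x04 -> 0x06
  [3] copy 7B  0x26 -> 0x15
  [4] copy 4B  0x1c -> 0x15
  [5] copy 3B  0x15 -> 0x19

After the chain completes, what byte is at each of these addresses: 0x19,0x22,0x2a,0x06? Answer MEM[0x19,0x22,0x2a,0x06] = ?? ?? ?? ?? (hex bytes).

MEM[0x19,0x22,0x2a,0x06] = 0c fd 56 fe

D0: mem[0x0d..0x10] <- [44 ff eb 0d]
D1: mem[0x20..0x22] <- [ea cd fd]
D2: mem[0x06..0x07] <- [fe 44]
D3: mem[0x15..0x1b] <- [79 b0 e2 c8 56 91 16]
D4: mem[0x15..0x18] <- [0c 5d 37 ae]
D5: mem[0x19..0x1b] <- [0c 5d 37]
query mem[0x19]=0x0c, mem[0x22]=0xfd, mem[0x2a]=0x56, mem[0x06]=0xfe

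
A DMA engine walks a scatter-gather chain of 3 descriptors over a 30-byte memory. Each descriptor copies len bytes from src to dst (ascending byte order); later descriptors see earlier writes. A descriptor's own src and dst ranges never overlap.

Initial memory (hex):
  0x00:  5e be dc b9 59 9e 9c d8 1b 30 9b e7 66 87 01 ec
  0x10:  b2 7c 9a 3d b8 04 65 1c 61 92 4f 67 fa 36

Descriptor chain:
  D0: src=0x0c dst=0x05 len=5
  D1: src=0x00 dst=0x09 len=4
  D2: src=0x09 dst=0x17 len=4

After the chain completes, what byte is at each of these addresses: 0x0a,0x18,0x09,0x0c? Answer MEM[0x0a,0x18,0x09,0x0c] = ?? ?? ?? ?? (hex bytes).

MEM[0x0a,0x18,0x09,0x0c] = be be 5e b9

D0: mem[0x05..0x09] <- [66 87 01 ec b2]
D1: mem[0x09..0x0c] <- [5e be dc b9]
D2: mem[0x17..0x1a] <- [5e be dc b9]
query mem[0x0a]=0xbe, mem[0x18]=0xbe, mem[0x09]=0x5e, mem[0x0c]=0xb9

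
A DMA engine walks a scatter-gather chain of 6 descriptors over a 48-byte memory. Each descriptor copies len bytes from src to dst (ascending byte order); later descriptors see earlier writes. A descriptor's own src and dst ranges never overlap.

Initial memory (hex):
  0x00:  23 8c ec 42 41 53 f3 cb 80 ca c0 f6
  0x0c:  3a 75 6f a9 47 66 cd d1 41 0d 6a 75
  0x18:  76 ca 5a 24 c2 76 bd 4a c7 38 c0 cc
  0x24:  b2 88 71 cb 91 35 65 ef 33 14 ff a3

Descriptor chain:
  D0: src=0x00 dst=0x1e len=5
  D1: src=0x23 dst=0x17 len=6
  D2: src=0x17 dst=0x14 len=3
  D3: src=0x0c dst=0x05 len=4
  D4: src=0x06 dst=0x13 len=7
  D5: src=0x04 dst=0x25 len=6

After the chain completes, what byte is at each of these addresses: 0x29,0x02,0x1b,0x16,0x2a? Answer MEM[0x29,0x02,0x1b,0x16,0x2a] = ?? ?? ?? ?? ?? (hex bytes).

MEM[0x29,0x02,0x1b,0x16,0x2a] = a9 ec cb ca ca

#0 dst[0x1e+5] := {0x23,0x8c,0xec,0x42,0x41}
#1 dst[0x17+6] := {0xcc,0xb2,0x88,0x71,0xcb,0x91}
#2 dst[0x14+3] := {0xcc,0xb2,0x88}
#3 dst[0x05+4] := {0x3a,0x75,0x6f,0xa9}
#4 dst[0x13+7] := {0x75,0x6f,0xa9,0xca,0xc0,0xf6,0x3a}
#5 dst[0x25+6] := {0x41,0x3a,0x75,0x6f,0xa9,0xca}
query mem[0x29]=0xa9, mem[0x02]=0xec, mem[0x1b]=0xcb, mem[0x16]=0xca, mem[0x2a]=0xca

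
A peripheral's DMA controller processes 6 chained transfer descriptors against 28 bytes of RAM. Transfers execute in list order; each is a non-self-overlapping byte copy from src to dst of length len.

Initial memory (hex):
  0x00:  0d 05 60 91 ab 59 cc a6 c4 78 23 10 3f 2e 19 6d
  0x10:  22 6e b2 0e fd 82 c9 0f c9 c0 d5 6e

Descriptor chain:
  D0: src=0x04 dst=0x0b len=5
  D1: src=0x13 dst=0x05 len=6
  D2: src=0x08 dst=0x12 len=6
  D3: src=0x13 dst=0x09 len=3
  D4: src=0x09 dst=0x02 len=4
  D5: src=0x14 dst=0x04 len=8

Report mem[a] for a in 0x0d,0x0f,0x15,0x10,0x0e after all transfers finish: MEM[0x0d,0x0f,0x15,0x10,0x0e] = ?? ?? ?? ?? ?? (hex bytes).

D0: mem[0x0b..0x0f] <- [ab 59 cc a6 c4]
D1: mem[0x05..0x0a] <- [0e fd 82 c9 0f c9]
D2: mem[0x12..0x17] <- [c9 0f c9 ab 59 cc]
D3: mem[0x09..0x0b] <- [0f c9 ab]
D4: mem[0x02..0x05] <- [0f c9 ab 59]
D5: mem[0x04..0x0b] <- [c9 ab 59 cc c9 c0 d5 6e]
query mem[0x0d]=0xcc, mem[0x0f]=0xc4, mem[0x15]=0xab, mem[0x10]=0x22, mem[0x0e]=0xa6

MEM[0x0d,0x0f,0x15,0x10,0x0e] = cc c4 ab 22 a6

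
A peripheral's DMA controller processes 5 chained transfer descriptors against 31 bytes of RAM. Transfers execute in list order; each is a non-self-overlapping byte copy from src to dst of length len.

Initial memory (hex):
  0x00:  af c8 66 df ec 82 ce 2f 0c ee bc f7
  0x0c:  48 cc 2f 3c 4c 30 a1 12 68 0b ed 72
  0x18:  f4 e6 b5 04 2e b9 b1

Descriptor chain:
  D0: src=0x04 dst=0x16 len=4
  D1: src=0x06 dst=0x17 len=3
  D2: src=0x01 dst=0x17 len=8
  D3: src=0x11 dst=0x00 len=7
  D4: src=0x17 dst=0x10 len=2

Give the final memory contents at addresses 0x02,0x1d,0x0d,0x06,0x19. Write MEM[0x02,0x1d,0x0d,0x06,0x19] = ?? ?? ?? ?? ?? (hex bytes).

  after D0: wrote 4B at 0x16 = ec82ce2f
  after D1: wrote 3B at 0x17 = ce2f0c
  after D2: wrote 8B at 0x17 = c866dfec82ce2f0c
  after D3: wrote 7B at 0x00 = 30a112680becc8
  after D4: wrote 2B at 0x10 = c866
query mem[0x02]=0x12, mem[0x1d]=0x2f, mem[0x0d]=0xcc, mem[0x06]=0xc8, mem[0x19]=0xdf

MEM[0x02,0x1d,0x0d,0x06,0x19] = 12 2f cc c8 df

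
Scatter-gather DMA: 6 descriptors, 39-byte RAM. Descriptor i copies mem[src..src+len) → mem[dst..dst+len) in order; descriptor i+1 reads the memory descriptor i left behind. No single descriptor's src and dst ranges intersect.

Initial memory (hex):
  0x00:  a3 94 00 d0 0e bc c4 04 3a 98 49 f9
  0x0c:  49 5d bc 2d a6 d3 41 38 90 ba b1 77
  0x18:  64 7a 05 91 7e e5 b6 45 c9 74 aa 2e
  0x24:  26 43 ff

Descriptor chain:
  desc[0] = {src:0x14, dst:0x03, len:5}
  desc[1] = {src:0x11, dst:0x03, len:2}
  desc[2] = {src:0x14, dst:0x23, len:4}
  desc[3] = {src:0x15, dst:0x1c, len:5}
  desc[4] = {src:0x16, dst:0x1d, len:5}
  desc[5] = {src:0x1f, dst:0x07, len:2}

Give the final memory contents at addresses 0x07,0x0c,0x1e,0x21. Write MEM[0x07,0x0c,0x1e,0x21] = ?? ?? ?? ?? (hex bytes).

MEM[0x07,0x0c,0x1e,0x21] = 64 49 77 05

[0] 0x14->0x03 len=5 : 90 ba b1 77 64
[1] 0x11->0x03 len=2 : d3 41
[2] 0x14->0x23 len=4 : 90 ba b1 77
[3] 0x15->0x1c len=5 : ba b1 77 64 7a
[4] 0x16->0x1d len=5 : b1 77 64 7a 05
[5] 0x1f->0x07 len=2 : 64 7a
query mem[0x07]=0x64, mem[0x0c]=0x49, mem[0x1e]=0x77, mem[0x21]=0x05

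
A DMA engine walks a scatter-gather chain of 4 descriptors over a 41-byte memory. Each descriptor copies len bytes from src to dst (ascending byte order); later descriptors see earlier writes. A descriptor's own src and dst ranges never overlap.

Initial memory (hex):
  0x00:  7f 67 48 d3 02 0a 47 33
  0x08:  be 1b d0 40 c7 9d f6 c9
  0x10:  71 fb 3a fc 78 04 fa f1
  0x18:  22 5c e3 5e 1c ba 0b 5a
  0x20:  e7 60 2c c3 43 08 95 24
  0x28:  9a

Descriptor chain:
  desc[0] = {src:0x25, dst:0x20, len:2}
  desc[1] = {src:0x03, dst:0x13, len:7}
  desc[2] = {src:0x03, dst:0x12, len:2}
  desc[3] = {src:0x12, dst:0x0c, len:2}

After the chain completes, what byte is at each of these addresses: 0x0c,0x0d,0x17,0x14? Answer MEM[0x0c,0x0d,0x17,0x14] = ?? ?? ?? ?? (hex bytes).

MEM[0x0c,0x0d,0x17,0x14] = d3 02 33 02

#0 dst[0x20+2] := {0x08,0x95}
#1 dst[0x13+7] := {0xd3,0x02,0x0a,0x47,0x33,0xbe,0x1b}
#2 dst[0x12+2] := {0xd3,0x02}
#3 dst[0x0c+2] := {0xd3,0x02}
query mem[0x0c]=0xd3, mem[0x0d]=0x02, mem[0x17]=0x33, mem[0x14]=0x02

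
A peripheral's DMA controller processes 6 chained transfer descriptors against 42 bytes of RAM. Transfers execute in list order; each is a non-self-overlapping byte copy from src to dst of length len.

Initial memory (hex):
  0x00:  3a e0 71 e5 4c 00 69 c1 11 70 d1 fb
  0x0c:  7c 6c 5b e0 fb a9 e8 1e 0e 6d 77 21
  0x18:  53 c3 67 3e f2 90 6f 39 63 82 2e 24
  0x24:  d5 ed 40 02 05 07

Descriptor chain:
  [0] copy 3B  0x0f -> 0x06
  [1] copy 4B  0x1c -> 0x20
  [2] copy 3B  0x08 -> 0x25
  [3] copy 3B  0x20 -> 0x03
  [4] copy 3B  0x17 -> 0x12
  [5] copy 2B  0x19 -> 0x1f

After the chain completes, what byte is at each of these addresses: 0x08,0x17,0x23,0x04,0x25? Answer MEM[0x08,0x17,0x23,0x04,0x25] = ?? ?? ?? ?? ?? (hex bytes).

D0: mem[0x06..0x08] <- [e0 fb a9]
D1: mem[0x20..0x23] <- [f2 90 6f 39]
D2: mem[0x25..0x27] <- [a9 70 d1]
D3: mem[0x03..0x05] <- [f2 90 6f]
D4: mem[0x12..0x14] <- [21 53 c3]
D5: mem[0x1f..0x20] <- [c3 67]
query mem[0x08]=0xa9, mem[0x17]=0x21, mem[0x23]=0x39, mem[0x04]=0x90, mem[0x25]=0xa9

MEM[0x08,0x17,0x23,0x04,0x25] = a9 21 39 90 a9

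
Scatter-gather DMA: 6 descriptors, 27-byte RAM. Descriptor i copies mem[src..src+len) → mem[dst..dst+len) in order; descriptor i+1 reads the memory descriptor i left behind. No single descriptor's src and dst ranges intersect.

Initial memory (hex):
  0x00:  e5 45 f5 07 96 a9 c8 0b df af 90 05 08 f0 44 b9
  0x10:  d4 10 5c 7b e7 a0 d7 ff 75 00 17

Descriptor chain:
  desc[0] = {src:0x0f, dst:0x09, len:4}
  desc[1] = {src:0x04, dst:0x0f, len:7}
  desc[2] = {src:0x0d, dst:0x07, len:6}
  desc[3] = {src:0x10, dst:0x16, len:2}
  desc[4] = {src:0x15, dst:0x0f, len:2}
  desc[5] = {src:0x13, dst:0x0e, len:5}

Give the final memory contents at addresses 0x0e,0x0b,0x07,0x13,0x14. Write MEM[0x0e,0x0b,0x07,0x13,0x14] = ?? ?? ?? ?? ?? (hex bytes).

D0: mem[0x09..0x0c] <- [b9 d4 10 5c]
D1: mem[0x0f..0x15] <- [96 a9 c8 0b df b9 d4]
D2: mem[0x07..0x0c] <- [f0 44 96 a9 c8 0b]
D3: mem[0x16..0x17] <- [a9 c8]
D4: mem[0x0f..0x10] <- [d4 a9]
D5: mem[0x0e..0x12] <- [df b9 d4 a9 c8]
query mem[0x0e]=0xdf, mem[0x0b]=0xc8, mem[0x07]=0xf0, mem[0x13]=0xdf, mem[0x14]=0xb9

MEM[0x0e,0x0b,0x07,0x13,0x14] = df c8 f0 df b9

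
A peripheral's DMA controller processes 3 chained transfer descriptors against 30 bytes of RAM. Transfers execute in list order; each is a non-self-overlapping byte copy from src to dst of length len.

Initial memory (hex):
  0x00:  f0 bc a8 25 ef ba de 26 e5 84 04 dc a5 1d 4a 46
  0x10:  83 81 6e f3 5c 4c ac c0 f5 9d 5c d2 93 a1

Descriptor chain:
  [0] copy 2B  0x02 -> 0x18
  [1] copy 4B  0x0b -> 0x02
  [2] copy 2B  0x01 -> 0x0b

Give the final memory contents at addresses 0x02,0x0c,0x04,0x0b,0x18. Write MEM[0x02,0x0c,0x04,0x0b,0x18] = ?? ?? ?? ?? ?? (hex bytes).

  after D0: wrote 2B at 0x18 = a825
  after D1: wrote 4B at 0x02 = dca51d4a
  after D2: wrote 2B at 0x0b = bcdc
query mem[0x02]=0xdc, mem[0x0c]=0xdc, mem[0x04]=0x1d, mem[0x0b]=0xbc, mem[0x18]=0xa8

MEM[0x02,0x0c,0x04,0x0b,0x18] = dc dc 1d bc a8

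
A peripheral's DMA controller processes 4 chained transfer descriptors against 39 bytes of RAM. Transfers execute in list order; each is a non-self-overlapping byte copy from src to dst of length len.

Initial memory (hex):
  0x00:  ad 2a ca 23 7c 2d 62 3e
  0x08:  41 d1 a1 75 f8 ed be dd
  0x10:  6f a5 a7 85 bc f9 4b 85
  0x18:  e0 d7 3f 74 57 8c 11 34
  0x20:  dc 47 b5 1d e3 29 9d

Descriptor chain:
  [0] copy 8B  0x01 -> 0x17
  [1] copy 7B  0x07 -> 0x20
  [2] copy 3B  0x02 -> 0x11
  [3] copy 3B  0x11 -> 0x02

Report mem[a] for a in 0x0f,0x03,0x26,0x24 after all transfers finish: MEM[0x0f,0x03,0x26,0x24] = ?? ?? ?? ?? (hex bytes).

MEM[0x0f,0x03,0x26,0x24] = dd 23 ed 75

#0 dst[0x17+8] := {0x2a,0xca,0x23,0x7c,0x2d,0x62,0x3e,0x41}
#1 dst[0x20+7] := {0x3e,0x41,0xd1,0xa1,0x75,0xf8,0xed}
#2 dst[0x11+3] := {0xca,0x23,0x7c}
#3 dst[0x02+3] := {0xca,0x23,0x7c}
query mem[0x0f]=0xdd, mem[0x03]=0x23, mem[0x26]=0xed, mem[0x24]=0x75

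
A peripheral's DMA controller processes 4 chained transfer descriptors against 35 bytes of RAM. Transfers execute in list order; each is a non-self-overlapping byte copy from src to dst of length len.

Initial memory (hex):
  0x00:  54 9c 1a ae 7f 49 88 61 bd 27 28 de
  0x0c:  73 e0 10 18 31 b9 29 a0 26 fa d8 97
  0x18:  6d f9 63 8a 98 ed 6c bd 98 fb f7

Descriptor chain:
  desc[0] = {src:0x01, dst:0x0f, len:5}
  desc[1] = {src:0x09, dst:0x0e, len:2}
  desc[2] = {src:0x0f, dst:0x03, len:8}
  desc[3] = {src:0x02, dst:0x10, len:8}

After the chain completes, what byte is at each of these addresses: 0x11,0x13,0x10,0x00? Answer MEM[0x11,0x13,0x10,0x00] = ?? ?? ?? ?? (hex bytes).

#0 dst[0x0f+5] := {0x9c,0x1a,0xae,0x7f,0x49}
#1 dst[0x0e+2] := {0x27,0x28}
#2 dst[0x03+8] := {0x28,0x1a,0xae,0x7f,0x49,0x26,0xfa,0xd8}
#3 dst[0x10+8] := {0x1a,0x28,0x1a,0xae,0x7f,0x49,0x26,0xfa}
query mem[0x11]=0x28, mem[0x13]=0xae, mem[0x10]=0x1a, mem[0x00]=0x54

MEM[0x11,0x13,0x10,0x00] = 28 ae 1a 54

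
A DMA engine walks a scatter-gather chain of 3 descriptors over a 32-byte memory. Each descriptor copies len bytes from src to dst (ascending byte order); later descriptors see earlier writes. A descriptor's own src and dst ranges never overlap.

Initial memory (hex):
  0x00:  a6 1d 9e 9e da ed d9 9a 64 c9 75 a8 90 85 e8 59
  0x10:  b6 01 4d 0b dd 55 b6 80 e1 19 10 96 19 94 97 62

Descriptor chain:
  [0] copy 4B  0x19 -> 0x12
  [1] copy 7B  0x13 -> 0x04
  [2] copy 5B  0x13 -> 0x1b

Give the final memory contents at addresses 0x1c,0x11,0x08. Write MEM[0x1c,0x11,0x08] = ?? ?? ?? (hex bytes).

MEM[0x1c,0x11,0x08] = 96 01 80

D0: mem[0x12..0x15] <- [19 10 96 19]
D1: mem[0x04..0x0a] <- [10 96 19 b6 80 e1 19]
D2: mem[0x1b..0x1f] <- [10 96 19 b6 80]
query mem[0x1c]=0x96, mem[0x11]=0x01, mem[0x08]=0x80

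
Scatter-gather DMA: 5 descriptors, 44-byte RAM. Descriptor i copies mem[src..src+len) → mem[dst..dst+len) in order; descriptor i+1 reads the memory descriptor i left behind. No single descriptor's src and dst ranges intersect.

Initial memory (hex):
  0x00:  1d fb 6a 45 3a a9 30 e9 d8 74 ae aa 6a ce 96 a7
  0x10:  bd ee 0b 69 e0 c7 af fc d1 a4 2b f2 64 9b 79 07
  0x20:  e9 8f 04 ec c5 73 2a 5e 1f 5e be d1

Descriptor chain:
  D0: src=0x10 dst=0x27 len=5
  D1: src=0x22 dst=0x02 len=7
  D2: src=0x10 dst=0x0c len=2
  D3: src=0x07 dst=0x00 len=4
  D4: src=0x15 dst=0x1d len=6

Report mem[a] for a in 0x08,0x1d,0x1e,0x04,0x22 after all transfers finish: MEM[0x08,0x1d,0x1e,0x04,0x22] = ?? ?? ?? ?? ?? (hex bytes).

[0] 0x10->0x27 len=5 : bd ee 0b 69 e0
[1] 0x22->0x02 len=7 : 04 ec c5 73 2a bd ee
[2] 0x10->0x0c len=2 : bd ee
[3] 0x07->0x00 len=4 : bd ee 74 ae
[4] 0x15->0x1d len=6 : c7 af fc d1 a4 2b
query mem[0x08]=0xee, mem[0x1d]=0xc7, mem[0x1e]=0xaf, mem[0x04]=0xc5, mem[0x22]=0x2b

MEM[0x08,0x1d,0x1e,0x04,0x22] = ee c7 af c5 2b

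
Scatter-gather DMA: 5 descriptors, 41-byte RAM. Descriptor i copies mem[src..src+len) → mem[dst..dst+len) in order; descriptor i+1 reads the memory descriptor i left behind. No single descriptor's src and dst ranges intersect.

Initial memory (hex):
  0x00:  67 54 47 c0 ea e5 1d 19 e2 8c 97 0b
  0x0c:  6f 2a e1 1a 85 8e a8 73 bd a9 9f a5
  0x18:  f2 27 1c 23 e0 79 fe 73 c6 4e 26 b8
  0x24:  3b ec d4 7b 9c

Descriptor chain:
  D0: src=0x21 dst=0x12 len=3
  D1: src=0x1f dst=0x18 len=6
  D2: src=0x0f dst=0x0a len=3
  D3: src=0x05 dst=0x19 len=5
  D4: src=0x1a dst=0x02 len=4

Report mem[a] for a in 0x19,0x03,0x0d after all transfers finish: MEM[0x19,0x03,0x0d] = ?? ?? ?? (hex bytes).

  after D0: wrote 3B at 0x12 = 4e26b8
  after D1: wrote 6B at 0x18 = 73c64e26b83b
  after D2: wrote 3B at 0x0a = 1a858e
  after D3: wrote 5B at 0x19 = e51d19e28c
  after D4: wrote 4B at 0x02 = 1d19e28c
query mem[0x19]=0xe5, mem[0x03]=0x19, mem[0x0d]=0x2a

MEM[0x19,0x03,0x0d] = e5 19 2a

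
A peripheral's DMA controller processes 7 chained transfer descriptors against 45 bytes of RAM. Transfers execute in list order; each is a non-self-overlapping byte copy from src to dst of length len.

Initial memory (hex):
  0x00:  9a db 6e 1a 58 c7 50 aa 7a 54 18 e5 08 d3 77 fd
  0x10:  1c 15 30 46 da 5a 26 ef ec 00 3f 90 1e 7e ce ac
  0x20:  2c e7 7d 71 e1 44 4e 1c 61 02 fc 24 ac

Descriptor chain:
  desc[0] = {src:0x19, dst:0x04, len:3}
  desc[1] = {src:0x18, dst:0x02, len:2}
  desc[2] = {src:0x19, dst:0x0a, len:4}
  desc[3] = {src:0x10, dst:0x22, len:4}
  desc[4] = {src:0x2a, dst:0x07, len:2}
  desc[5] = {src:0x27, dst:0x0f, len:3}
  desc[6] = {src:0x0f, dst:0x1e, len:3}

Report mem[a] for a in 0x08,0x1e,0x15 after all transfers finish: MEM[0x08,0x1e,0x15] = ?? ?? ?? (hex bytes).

D0: mem[0x04..0x06] <- [00 3f 90]
D1: mem[0x02..0x03] <- [ec 00]
D2: mem[0x0a..0x0d] <- [00 3f 90 1e]
D3: mem[0x22..0x25] <- [1c 15 30 46]
D4: mem[0x07..0x08] <- [fc 24]
D5: mem[0x0f..0x11] <- [1c 61 02]
D6: mem[0x1e..0x20] <- [1c 61 02]
query mem[0x08]=0x24, mem[0x1e]=0x1c, mem[0x15]=0x5a

MEM[0x08,0x1e,0x15] = 24 1c 5a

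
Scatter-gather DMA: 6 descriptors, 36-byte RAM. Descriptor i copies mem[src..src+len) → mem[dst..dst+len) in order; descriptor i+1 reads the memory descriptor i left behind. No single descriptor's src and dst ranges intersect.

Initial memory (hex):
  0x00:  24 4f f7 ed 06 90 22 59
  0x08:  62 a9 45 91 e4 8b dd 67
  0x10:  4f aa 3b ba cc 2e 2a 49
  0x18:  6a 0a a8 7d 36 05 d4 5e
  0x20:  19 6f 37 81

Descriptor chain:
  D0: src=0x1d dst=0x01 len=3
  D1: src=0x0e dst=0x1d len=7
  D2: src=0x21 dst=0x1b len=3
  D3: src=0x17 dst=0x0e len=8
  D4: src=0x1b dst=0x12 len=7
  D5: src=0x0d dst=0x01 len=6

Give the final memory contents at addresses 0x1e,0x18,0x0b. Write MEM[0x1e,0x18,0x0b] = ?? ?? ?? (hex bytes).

#0 dst[0x01+3] := {0x05,0xd4,0x5e}
#1 dst[0x1d+7] := {0xdd,0x67,0x4f,0xaa,0x3b,0xba,0xcc}
#2 dst[0x1b+3] := {0x3b,0xba,0xcc}
#3 dst[0x0e+8] := {0x49,0x6a,0x0a,0xa8,0x3b,0xba,0xcc,0x67}
#4 dst[0x12+7] := {0x3b,0xba,0xcc,0x67,0x4f,0xaa,0x3b}
#5 dst[0x01+6] := {0x8b,0x49,0x6a,0x0a,0xa8,0x3b}
query mem[0x1e]=0x67, mem[0x18]=0x3b, mem[0x0b]=0x91

MEM[0x1e,0x18,0x0b] = 67 3b 91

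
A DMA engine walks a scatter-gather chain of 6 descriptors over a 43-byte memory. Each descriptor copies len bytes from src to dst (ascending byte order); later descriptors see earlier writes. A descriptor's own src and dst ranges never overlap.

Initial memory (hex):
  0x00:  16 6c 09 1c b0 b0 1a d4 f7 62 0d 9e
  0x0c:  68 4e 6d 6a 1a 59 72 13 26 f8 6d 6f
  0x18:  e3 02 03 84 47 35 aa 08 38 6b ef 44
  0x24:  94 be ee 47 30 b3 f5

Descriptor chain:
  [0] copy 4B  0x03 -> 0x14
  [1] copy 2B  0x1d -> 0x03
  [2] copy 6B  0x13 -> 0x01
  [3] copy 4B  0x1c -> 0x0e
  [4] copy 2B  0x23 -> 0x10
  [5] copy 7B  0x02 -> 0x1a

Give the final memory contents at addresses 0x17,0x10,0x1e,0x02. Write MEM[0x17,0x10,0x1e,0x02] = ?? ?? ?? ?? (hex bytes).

MEM[0x17,0x10,0x1e,0x02] = 1a 44 e3 1c

[0] 0x03->0x14 len=4 : 1c b0 b0 1a
[1] 0x1d->0x03 len=2 : 35 aa
[2] 0x13->0x01 len=6 : 13 1c b0 b0 1a e3
[3] 0x1c->0x0e len=4 : 47 35 aa 08
[4] 0x23->0x10 len=2 : 44 94
[5] 0x02->0x1a len=7 : 1c b0 b0 1a e3 d4 f7
query mem[0x17]=0x1a, mem[0x10]=0x44, mem[0x1e]=0xe3, mem[0x02]=0x1c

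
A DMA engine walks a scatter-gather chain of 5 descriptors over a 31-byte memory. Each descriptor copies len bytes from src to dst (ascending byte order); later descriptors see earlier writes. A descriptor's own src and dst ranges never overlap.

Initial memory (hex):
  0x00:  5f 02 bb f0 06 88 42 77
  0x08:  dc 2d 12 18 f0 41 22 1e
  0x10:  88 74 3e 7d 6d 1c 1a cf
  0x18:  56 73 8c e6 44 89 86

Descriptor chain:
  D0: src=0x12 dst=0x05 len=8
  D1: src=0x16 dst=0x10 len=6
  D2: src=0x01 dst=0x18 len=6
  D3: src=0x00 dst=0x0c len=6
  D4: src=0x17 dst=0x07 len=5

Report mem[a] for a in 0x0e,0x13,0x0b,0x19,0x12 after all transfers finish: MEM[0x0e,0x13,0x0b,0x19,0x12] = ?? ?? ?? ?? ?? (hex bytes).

MEM[0x0e,0x13,0x0b,0x19,0x12] = bb 73 06 bb 56

D0: mem[0x05..0x0c] <- [3e 7d 6d 1c 1a cf 56 73]
D1: mem[0x10..0x15] <- [1a cf 56 73 8c e6]
D2: mem[0x18..0x1d] <- [02 bb f0 06 3e 7d]
D3: mem[0x0c..0x11] <- [5f 02 bb f0 06 3e]
D4: mem[0x07..0x0b] <- [cf 02 bb f0 06]
query mem[0x0e]=0xbb, mem[0x13]=0x73, mem[0x0b]=0x06, mem[0x19]=0xbb, mem[0x12]=0x56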